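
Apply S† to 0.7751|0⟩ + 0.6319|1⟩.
0.7751|0⟩ - 0.6319i|1⟩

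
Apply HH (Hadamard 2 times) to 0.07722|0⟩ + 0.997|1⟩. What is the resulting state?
0.07722|0⟩ + 0.997|1⟩

H² = I, so an even number of Hadamards cancels: H^2 = I and the state is unchanged.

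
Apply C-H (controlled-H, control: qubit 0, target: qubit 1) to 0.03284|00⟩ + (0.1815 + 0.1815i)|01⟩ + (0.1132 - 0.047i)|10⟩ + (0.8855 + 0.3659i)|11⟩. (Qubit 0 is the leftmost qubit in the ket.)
0.03284|00⟩ + (0.1815 + 0.1815i)|01⟩ + (0.7062 + 0.2255i)|10⟩ + (-0.5461 - 0.292i)|11⟩

C-H leaves the control-|0⟩ kets |00⟩, |01⟩ unchanged and applies H to qubit 1 on the control-|1⟩ pair (|10⟩, |11⟩).
H = [[1/√2, 1/√2], [1/√2, -1/√2]].
With a = amp(|10⟩) = (0.1132 - 0.047i) and b = amp(|11⟩) = (0.8855 + 0.3659i):
new amp(|10⟩) = (1/√2)·a + (1/√2)·b = (0.7062 + 0.2255i)
new amp(|11⟩) = (1/√2)·a + (-1/√2)·b = (-0.5461 - 0.292i)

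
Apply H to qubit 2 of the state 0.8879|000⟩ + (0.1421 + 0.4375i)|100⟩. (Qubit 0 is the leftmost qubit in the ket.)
0.6278|000⟩ + 0.6278|001⟩ + (0.1005 + 0.3094i)|100⟩ + (0.1005 + 0.3094i)|101⟩

H on qubit 2 mixes each pair of kets that differ only in qubit 2: amplitudes (a, b) of (|…0…⟩, |…1…⟩) become ((a + b)/√2, (a − b)/√2). Kets absent from the input have amplitude 0.
(|000⟩, |001⟩): (a, b) = (0.8879, 0) → (0.6278, 0.6278)
(|100⟩, |101⟩): (a, b) = ((0.1421 + 0.4375i), 0) → ((0.1005 + 0.3094i), (0.1005 + 0.3094i))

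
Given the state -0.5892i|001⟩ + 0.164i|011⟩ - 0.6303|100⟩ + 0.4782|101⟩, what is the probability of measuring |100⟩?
0.3973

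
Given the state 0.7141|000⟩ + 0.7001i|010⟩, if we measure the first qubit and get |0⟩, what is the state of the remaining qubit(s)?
0.7141|00⟩ + 0.7001i|10⟩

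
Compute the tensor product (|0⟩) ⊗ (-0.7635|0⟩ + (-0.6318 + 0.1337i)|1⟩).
-0.7635|00⟩ + (-0.6318 + 0.1337i)|01⟩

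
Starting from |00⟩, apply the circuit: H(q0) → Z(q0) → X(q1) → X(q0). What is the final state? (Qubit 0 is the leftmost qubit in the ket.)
-1/√2|01⟩ + 1/√2|11⟩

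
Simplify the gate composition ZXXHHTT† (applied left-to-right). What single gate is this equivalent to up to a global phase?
Z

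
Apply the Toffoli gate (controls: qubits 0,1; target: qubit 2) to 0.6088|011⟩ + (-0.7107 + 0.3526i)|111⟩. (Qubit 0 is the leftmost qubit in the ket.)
0.6088|011⟩ + (-0.7107 + 0.3526i)|110⟩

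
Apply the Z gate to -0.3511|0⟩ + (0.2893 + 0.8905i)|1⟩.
-0.3511|0⟩ + (-0.2893 - 0.8905i)|1⟩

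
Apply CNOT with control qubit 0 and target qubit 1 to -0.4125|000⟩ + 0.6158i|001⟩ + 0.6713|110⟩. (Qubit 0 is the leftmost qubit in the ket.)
-0.4125|000⟩ + 0.6158i|001⟩ + 0.6713|100⟩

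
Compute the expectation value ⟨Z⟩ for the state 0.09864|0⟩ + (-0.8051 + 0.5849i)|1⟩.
-0.9806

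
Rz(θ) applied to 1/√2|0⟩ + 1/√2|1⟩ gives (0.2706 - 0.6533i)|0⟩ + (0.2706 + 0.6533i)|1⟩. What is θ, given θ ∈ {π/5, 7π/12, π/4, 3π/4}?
3π/4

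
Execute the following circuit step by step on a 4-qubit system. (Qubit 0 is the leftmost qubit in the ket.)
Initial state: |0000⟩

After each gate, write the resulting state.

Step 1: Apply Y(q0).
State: i|1000⟩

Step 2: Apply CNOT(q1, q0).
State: i|1000⟩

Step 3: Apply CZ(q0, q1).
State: i|1000⟩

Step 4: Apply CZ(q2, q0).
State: i|1000⟩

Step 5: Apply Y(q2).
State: -|1010⟩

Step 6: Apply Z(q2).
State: |1010⟩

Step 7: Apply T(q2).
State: (1/√2 + (1/√2)i)|1010⟩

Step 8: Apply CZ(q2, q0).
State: (-1/√2 - (1/√2)i)|1010⟩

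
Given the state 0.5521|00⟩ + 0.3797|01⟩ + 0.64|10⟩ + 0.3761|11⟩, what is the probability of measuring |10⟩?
0.4096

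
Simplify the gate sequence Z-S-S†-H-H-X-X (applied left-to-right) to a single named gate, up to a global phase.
Z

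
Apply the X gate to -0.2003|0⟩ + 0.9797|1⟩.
0.9797|0⟩ - 0.2003|1⟩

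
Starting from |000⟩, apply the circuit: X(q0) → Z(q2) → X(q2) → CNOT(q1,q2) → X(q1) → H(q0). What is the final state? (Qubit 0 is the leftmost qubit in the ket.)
1/√2|011⟩ - 1/√2|111⟩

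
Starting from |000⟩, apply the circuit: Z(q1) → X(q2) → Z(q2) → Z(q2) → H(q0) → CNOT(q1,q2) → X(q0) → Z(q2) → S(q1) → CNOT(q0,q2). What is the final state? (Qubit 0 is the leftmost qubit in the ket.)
-1/√2|001⟩ - 1/√2|100⟩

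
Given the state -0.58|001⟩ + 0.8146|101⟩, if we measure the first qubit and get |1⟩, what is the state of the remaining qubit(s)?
|01⟩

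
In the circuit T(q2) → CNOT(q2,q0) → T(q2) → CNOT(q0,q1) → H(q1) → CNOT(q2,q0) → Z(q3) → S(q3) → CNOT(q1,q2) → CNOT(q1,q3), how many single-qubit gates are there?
5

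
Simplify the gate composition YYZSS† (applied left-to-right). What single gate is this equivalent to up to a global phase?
Z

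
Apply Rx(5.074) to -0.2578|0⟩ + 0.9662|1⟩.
(0.2121 - 0.5492i)|0⟩ + (-0.7949 + 0.1465i)|1⟩

Rx(5.074) = [[cos(θ/2), −i·sin(θ/2)], [−i·sin(θ/2), cos(θ/2)]]; θ = 5.074, cos(θ/2) ≈ -0.822734, sin(θ/2) ≈ 0.568427.
With a = amp(|0⟩) = -0.2578 and b = amp(|1⟩) = 0.9662:
new amp(|0⟩) = (-0.822734)·a + (-0.568427i)·b = (0.2121 - 0.5492i)
new amp(|1⟩) = (-0.568427i)·a + (-0.822734)·b = (-0.7949 + 0.1465i)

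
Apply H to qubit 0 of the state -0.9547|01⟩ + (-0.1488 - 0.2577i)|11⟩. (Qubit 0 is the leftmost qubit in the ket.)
(-0.7803 - 0.1822i)|01⟩ + (-0.5699 + 0.1822i)|11⟩

H on qubit 0 mixes each pair of kets that differ only in qubit 0: amplitudes (a, b) of (|…0…⟩, |…1…⟩) become ((a + b)/√2, (a − b)/√2). Kets absent from the input have amplitude 0.
(|01⟩, |11⟩): (a, b) = (-0.9547, (-0.1488 - 0.2577i)) → ((-0.7803 - 0.1822i), (-0.5699 + 0.1822i))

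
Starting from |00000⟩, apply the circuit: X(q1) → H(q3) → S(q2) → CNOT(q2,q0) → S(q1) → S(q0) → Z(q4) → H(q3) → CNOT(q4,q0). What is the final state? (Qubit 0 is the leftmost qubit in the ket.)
i|01000⟩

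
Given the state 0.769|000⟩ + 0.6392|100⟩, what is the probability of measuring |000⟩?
0.5914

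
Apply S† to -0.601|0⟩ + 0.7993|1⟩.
-0.601|0⟩ - 0.7993i|1⟩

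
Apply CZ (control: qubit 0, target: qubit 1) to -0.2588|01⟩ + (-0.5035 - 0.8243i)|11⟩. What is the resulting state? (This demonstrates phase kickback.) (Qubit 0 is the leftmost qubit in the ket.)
-0.2588|01⟩ + (0.5035 + 0.8243i)|11⟩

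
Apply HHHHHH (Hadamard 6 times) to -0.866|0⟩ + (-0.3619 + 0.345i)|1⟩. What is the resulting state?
-0.866|0⟩ + (-0.3619 + 0.345i)|1⟩

H² = I, so an even number of Hadamards cancels: H^6 = I and the state is unchanged.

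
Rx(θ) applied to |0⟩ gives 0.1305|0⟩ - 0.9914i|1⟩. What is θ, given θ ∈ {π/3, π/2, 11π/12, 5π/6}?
11π/12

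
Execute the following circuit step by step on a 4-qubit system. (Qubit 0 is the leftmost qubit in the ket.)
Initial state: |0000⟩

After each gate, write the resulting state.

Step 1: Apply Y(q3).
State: i|0001⟩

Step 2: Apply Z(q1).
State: i|0001⟩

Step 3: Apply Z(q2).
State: i|0001⟩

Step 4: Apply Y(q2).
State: -|0011⟩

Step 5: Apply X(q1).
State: -|0111⟩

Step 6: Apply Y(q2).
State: i|0101⟩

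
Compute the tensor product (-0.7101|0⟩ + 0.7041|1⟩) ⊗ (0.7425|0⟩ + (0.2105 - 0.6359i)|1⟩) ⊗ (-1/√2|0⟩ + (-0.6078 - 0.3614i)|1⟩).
0.3728|000⟩ + (0.3205 + 0.1905i)|001⟩ + (0.1057 - 0.3193i)|010⟩ + (0.254 - 0.2204i)|011⟩ - 0.3697|100⟩ + (-0.3178 - 0.1889i)|101⟩ + (-0.1048 + 0.3166i)|110⟩ + (-0.2519 + 0.2186i)|111⟩

amp(|b₁b₂…⟩) = product of the factor amplitudes for bits b₁, b₂, …; only kets whose every factor amplitude is nonzero survive.
|000⟩: (-0.7101)(0.7425)(-1/√2) = 0.3728
|001⟩: (-0.7101)(0.7425)(-0.6078 - 0.3614i) = (0.3205 + 0.1905i)
|010⟩: (-0.7101)(0.2105 - 0.6359i)(-1/√2) = (0.1057 - 0.3193i)
|011⟩: (-0.7101)(0.2105 - 0.6359i)(-0.6078 - 0.3614i) = (0.254 - 0.2204i)
|100⟩: (0.7041)(0.7425)(-1/√2) = -0.3697
|101⟩: (0.7041)(0.7425)(-0.6078 - 0.3614i) = (-0.3178 - 0.1889i)
|110⟩: (0.7041)(0.2105 - 0.6359i)(-1/√2) = (-0.1048 + 0.3166i)
|111⟩: (0.7041)(0.2105 - 0.6359i)(-0.6078 - 0.3614i) = (-0.2519 + 0.2186i)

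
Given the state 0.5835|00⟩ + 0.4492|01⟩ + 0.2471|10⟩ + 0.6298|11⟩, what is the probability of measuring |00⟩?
0.3405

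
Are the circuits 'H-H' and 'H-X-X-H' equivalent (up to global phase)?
Yes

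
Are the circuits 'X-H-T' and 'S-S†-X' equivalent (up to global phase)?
No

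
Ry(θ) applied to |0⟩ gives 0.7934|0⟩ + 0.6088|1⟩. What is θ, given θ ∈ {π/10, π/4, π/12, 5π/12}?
5π/12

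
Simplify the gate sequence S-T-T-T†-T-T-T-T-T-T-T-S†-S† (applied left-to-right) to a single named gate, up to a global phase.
S†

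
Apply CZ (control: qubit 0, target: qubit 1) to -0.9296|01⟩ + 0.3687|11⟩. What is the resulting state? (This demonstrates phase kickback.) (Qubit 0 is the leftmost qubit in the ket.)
-0.9296|01⟩ - 0.3687|11⟩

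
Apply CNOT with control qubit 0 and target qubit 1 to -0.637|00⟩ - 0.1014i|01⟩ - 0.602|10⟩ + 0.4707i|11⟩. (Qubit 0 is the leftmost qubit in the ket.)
-0.637|00⟩ - 0.1014i|01⟩ + 0.4707i|10⟩ - 0.602|11⟩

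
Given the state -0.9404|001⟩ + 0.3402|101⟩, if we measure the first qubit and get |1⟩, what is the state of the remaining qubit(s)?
|01⟩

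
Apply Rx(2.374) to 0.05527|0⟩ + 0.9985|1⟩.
(0.0207 - 0.9259i)|0⟩ + (0.3739 - 0.05125i)|1⟩

Rx(2.374) = [[cos(θ/2), −i·sin(θ/2)], [−i·sin(θ/2), cos(θ/2)]]; θ = 2.374, cos(θ/2) ≈ 0.374443, sin(θ/2) ≈ 0.92725.
With a = amp(|0⟩) = 0.05527 and b = amp(|1⟩) = 0.9985:
new amp(|0⟩) = (0.374443)·a + (-0.92725i)·b = (0.0207 - 0.9259i)
new amp(|1⟩) = (-0.92725i)·a + (0.374443)·b = (0.3739 - 0.05125i)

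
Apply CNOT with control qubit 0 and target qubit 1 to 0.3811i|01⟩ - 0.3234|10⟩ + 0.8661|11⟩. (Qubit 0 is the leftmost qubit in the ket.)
0.3811i|01⟩ + 0.8661|10⟩ - 0.3234|11⟩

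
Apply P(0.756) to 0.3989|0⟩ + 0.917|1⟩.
0.3989|0⟩ + (0.6672 + 0.6291i)|1⟩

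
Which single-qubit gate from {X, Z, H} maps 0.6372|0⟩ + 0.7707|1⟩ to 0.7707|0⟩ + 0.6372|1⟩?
X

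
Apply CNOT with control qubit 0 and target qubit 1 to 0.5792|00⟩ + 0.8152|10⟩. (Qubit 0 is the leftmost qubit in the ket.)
0.5792|00⟩ + 0.8152|11⟩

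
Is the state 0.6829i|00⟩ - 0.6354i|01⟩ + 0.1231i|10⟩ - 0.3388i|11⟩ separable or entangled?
Entangled

Writing the state as a|00⟩ + b|01⟩ + c|10⟩ + d|11⟩, it is a product state iff ad − bc = 0.
Here (a, b, c, d) = (0.6829i, -0.6354i, 0.1231i, -0.3388i): ad − bc = (0.6829i)(-0.3388i) − (-0.6354i)(0.1231i) = 0.1531 ≠ 0, so the state is entangled.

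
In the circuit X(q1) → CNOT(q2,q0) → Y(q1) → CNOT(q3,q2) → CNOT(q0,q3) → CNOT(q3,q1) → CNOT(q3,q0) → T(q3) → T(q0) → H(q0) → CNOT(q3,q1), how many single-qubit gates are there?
5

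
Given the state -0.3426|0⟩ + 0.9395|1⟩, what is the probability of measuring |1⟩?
0.8827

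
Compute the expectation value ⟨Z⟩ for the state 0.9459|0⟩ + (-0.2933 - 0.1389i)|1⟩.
0.7894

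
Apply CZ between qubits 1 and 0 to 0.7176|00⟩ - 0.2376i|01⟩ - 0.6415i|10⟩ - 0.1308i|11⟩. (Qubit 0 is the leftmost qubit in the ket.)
0.7176|00⟩ - 0.2376i|01⟩ - 0.6415i|10⟩ + 0.1308i|11⟩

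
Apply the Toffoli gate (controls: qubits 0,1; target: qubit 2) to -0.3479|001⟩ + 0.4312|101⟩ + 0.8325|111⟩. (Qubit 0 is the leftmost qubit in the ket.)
-0.3479|001⟩ + 0.4312|101⟩ + 0.8325|110⟩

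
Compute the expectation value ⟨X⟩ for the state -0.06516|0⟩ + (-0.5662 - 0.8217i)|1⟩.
0.07379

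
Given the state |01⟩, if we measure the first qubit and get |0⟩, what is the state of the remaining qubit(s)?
|1⟩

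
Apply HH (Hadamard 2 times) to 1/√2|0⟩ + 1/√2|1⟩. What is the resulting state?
1/√2|0⟩ + 1/√2|1⟩

H² = I, so an even number of Hadamards cancels: H^2 = I and the state is unchanged.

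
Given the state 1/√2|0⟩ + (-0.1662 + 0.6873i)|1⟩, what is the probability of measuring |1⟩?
0.5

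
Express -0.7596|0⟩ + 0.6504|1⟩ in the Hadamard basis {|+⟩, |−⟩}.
-0.07722|+⟩ - 0.997|−⟩

With |ψ⟩ = α|0⟩ + β|1⟩, the Hadamard-basis coefficients are ⟨+|ψ⟩ = (α + β)/√2 and ⟨−|ψ⟩ = (α − β)/√2.
Here α = -0.7596, β = 0.6504: (α + β)/√2 = -0.07722, (α − β)/√2 = -0.997.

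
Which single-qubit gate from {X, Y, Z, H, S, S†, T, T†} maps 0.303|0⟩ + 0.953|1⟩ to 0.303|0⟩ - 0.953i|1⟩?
S†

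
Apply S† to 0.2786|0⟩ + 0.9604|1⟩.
0.2786|0⟩ - 0.9604i|1⟩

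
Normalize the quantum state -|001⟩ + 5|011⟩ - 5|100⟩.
-0.14|001⟩ + 0.7001|011⟩ - 0.7001|100⟩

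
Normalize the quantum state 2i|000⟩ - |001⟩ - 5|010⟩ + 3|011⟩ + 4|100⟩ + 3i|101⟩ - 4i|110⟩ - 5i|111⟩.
0.1952i|000⟩ - 0.09759|001⟩ - 0.488|010⟩ + 0.2928|011⟩ + 0.3904|100⟩ + 0.2928i|101⟩ - 0.3904i|110⟩ - 0.488i|111⟩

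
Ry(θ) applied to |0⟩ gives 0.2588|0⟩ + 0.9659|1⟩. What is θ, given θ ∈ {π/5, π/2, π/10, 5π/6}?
5π/6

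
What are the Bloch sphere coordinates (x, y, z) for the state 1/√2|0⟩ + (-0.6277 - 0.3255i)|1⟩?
(-0.8877, -0.4603, 0.00004246)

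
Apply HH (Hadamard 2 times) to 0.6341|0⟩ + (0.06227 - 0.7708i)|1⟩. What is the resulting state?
0.6341|0⟩ + (0.06227 - 0.7708i)|1⟩

H² = I, so an even number of Hadamards cancels: H^2 = I and the state is unchanged.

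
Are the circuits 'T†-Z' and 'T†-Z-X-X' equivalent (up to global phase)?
Yes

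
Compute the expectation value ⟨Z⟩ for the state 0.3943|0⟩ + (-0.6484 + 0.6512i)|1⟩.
-0.689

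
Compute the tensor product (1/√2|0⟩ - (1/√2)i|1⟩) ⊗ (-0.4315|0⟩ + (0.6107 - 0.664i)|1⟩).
-0.3051|00⟩ + (0.4318 - 0.4695i)|01⟩ + 0.3051i|10⟩ + (-0.4695 - 0.4318i)|11⟩

amp(|b₁b₂…⟩) = product of the factor amplitudes for bits b₁, b₂, …; only kets whose every factor amplitude is nonzero survive.
|00⟩: (1/√2)(-0.4315) = -0.3051
|01⟩: (1/√2)(0.6107 - 0.664i) = (0.4318 - 0.4695i)
|10⟩: (-(1/√2)i)(-0.4315) = 0.3051i
|11⟩: (-(1/√2)i)(0.6107 - 0.664i) = (-0.4695 - 0.4318i)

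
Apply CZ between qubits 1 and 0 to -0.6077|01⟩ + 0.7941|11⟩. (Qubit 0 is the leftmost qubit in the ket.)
-0.6077|01⟩ - 0.7941|11⟩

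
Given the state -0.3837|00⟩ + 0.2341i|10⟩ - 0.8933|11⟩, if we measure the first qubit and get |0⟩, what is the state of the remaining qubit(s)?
-|0⟩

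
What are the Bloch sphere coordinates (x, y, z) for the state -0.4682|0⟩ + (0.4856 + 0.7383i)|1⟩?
(-0.4547, -0.6913, -0.5617)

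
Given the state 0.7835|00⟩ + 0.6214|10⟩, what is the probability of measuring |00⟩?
0.6139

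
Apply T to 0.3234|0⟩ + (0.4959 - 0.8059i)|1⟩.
0.3234|0⟩ + (0.9205 - 0.2192i)|1⟩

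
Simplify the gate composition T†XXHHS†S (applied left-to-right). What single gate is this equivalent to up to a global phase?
T†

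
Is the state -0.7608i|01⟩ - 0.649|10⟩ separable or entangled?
Entangled

Writing the state as a|00⟩ + b|01⟩ + c|10⟩ + d|11⟩, it is a product state iff ad − bc = 0.
Here (a, b, c, d) = (0, -0.7608i, -0.649, 0): ad − bc = (0)(0) − (-0.7608i)(-0.649) = -0.4938i ≠ 0, so the state is entangled.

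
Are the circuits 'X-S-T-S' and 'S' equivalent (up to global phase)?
No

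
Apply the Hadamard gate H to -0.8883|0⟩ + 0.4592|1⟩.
-0.3034|0⟩ - 0.9528|1⟩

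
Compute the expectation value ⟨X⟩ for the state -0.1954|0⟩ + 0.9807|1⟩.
-0.3833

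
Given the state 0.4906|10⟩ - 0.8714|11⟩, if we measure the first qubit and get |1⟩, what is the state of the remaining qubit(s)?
0.4906|0⟩ - 0.8714|1⟩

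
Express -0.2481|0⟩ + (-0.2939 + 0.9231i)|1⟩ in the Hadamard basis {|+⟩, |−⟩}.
(-0.3833 + 0.6527i)|+⟩ + (0.03239 - 0.6527i)|−⟩

With |ψ⟩ = α|0⟩ + β|1⟩, the Hadamard-basis coefficients are ⟨+|ψ⟩ = (α + β)/√2 and ⟨−|ψ⟩ = (α − β)/√2.
Here α = -0.2481, β = (-0.2939 + 0.9231i): (α + β)/√2 = (-0.3833 + 0.6527i), (α − β)/√2 = (0.03239 - 0.6527i).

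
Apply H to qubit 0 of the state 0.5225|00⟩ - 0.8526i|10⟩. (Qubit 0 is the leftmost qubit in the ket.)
(0.3695 - 0.6029i)|00⟩ + (0.3695 + 0.6029i)|10⟩

H on qubit 0 mixes each pair of kets that differ only in qubit 0: amplitudes (a, b) of (|…0…⟩, |…1…⟩) become ((a + b)/√2, (a − b)/√2). Kets absent from the input have amplitude 0.
(|00⟩, |10⟩): (a, b) = (0.5225, -0.8526i) → ((0.3695 - 0.6029i), (0.3695 + 0.6029i))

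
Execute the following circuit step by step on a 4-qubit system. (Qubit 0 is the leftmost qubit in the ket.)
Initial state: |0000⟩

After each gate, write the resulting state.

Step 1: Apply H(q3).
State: 1/√2|0000⟩ + 1/√2|0001⟩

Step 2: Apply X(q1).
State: 1/√2|0100⟩ + 1/√2|0101⟩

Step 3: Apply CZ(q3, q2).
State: 1/√2|0100⟩ + 1/√2|0101⟩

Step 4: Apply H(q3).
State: |0100⟩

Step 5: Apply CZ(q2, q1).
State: |0100⟩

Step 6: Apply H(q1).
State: 1/√2|0000⟩ - 1/√2|0100⟩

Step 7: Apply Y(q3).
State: (1/√2)i|0001⟩ - (1/√2)i|0101⟩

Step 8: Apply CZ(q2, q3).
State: (1/√2)i|0001⟩ - (1/√2)i|0101⟩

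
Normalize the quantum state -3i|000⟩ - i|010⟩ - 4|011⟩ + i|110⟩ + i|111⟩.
-0.5669i|000⟩ - 0.189i|010⟩ - 0.7559|011⟩ + 0.189i|110⟩ + 0.189i|111⟩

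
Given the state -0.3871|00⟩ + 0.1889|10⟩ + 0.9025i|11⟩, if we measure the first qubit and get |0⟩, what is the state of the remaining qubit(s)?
-|0⟩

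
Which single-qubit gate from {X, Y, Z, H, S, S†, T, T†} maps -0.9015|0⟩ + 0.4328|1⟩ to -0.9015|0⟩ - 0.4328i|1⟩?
S†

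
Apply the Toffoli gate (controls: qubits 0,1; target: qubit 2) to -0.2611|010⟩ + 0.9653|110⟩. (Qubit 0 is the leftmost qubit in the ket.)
-0.2611|010⟩ + 0.9653|111⟩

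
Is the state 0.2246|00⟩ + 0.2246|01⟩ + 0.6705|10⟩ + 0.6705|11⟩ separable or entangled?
Separable

Writing the state as a|00⟩ + b|01⟩ + c|10⟩ + d|11⟩, it is a product state iff ad − bc = 0.
Here (a, b, c, d) = (0.2246, 0.2246, 0.6705, 0.6705): ad − bc = (0.2246)(0.6705) − (0.2246)(0.6705) = 0, so the state is separable.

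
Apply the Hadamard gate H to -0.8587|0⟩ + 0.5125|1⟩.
-0.2448|0⟩ - 0.9696|1⟩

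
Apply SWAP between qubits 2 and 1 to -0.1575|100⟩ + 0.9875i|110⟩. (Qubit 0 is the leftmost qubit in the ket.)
-0.1575|100⟩ + 0.9875i|101⟩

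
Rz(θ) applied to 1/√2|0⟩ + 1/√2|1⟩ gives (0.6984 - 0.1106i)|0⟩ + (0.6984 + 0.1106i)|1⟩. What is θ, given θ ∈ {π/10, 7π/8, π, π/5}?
π/10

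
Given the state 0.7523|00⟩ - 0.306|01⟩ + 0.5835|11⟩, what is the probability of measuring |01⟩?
0.09364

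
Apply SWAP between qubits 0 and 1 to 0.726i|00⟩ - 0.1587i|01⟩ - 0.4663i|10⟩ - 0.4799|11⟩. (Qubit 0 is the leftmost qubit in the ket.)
0.726i|00⟩ - 0.4663i|01⟩ - 0.1587i|10⟩ - 0.4799|11⟩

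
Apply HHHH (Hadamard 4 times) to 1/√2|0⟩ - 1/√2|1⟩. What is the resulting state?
1/√2|0⟩ - 1/√2|1⟩

H² = I, so an even number of Hadamards cancels: H^4 = I and the state is unchanged.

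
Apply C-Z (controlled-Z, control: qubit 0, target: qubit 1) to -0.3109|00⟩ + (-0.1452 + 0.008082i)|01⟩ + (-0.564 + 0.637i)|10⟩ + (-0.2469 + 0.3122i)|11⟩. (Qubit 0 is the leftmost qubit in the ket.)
-0.3109|00⟩ + (-0.1452 + 0.008082i)|01⟩ + (-0.564 + 0.637i)|10⟩ + (0.2469 - 0.3122i)|11⟩

C-Z leaves the control-|0⟩ kets |00⟩, |01⟩ unchanged and applies Z to qubit 1 on the control-|1⟩ pair (|10⟩, |11⟩).
Z = [[1, 0], [0, -1]].
With a = amp(|10⟩) = (-0.564 + 0.637i) and b = amp(|11⟩) = (-0.2469 + 0.3122i):
new amp(|10⟩) = (1)·a = (-0.564 + 0.637i)
new amp(|11⟩) = (-1)·b = (0.2469 - 0.3122i)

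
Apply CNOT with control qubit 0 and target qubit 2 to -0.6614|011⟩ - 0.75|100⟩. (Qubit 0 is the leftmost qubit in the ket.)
-0.6614|011⟩ - 0.75|101⟩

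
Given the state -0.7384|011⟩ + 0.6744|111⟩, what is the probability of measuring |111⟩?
0.4548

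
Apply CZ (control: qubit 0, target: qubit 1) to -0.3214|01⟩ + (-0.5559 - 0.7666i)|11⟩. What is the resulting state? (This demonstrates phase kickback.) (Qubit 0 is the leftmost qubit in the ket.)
-0.3214|01⟩ + (0.5559 + 0.7666i)|11⟩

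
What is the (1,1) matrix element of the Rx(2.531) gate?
0.3006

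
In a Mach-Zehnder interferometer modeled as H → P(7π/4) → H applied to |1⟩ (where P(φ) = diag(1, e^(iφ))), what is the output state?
(0.1464 + (1/√8)i)|0⟩ + (0.8536 - (1/√8)i)|1⟩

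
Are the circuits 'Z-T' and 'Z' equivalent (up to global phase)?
No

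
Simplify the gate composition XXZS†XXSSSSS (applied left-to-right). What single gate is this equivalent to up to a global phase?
Z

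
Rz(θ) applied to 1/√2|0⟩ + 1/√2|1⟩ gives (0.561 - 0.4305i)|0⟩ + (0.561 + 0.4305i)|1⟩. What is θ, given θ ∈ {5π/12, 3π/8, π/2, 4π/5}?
5π/12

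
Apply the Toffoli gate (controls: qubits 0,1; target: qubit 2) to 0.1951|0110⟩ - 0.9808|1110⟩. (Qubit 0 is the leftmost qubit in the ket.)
0.1951|0110⟩ - 0.9808|1100⟩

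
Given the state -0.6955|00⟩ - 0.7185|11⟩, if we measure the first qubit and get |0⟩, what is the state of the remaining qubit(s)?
-|0⟩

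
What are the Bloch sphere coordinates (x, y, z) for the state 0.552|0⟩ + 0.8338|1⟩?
(0.9205, 0, -0.3905)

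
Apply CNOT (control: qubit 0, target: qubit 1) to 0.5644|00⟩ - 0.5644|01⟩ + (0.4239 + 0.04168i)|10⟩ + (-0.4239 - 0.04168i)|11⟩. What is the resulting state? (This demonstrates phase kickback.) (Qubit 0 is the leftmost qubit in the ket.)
0.5644|00⟩ - 0.5644|01⟩ + (-0.4239 - 0.04168i)|10⟩ + (0.4239 + 0.04168i)|11⟩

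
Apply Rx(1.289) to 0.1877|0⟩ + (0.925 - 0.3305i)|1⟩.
(-0.04852 - 0.5557i)|0⟩ + (0.7394 - 0.377i)|1⟩

Rx(1.289) = [[cos(θ/2), −i·sin(θ/2)], [−i·sin(θ/2), cos(θ/2)]]; θ = 1.289, cos(θ/2) ≈ 0.7994, sin(θ/2) ≈ 0.600799.
With a = amp(|0⟩) = 0.1877 and b = amp(|1⟩) = (0.925 - 0.3305i):
new amp(|0⟩) = (0.7994)·a + (-0.600799i)·b = (-0.04852 - 0.5557i)
new amp(|1⟩) = (-0.600799i)·a + (0.7994)·b = (0.7394 - 0.377i)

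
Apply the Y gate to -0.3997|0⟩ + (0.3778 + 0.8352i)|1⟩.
(0.8352 - 0.3778i)|0⟩ - 0.3997i|1⟩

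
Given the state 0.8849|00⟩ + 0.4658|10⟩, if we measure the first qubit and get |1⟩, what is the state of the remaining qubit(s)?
|0⟩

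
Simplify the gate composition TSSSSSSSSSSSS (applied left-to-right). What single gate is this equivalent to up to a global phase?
T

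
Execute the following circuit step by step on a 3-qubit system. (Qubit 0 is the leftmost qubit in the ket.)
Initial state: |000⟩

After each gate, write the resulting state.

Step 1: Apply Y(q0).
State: i|100⟩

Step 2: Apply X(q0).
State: i|000⟩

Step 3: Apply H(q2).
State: (1/√2)i|000⟩ + (1/√2)i|001⟩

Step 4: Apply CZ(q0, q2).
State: (1/√2)i|000⟩ + (1/√2)i|001⟩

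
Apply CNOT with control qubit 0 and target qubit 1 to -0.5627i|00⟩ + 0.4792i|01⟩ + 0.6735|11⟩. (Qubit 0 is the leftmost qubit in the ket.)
-0.5627i|00⟩ + 0.4792i|01⟩ + 0.6735|10⟩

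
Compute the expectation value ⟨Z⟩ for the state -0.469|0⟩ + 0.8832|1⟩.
-0.5601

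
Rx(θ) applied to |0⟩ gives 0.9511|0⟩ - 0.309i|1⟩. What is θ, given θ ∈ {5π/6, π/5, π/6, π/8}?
π/5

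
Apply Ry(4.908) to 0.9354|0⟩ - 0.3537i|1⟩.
(-0.7229 + 0.2245i)|0⟩ + (0.5937 + 0.2733i)|1⟩

Ry(4.908) = [[cos(θ/2), −sin(θ/2)], [sin(θ/2), cos(θ/2)]]; θ = 4.908, cos(θ/2) ≈ -0.772776, sin(θ/2) ≈ 0.634679.
With a = amp(|0⟩) = 0.9354 and b = amp(|1⟩) = -0.3537i:
new amp(|0⟩) = (-0.772776)·a + (-0.634679)·b = (-0.7229 + 0.2245i)
new amp(|1⟩) = (0.634679)·a + (-0.772776)·b = (0.5937 + 0.2733i)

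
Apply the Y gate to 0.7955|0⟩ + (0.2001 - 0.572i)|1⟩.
(-0.572 - 0.2001i)|0⟩ + 0.7955i|1⟩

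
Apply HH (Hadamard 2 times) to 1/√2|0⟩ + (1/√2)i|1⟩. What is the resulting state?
1/√2|0⟩ + (1/√2)i|1⟩

H² = I, so an even number of Hadamards cancels: H^2 = I and the state is unchanged.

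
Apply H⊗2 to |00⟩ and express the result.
1/2|00⟩ + 1/2|01⟩ + 1/2|10⟩ + 1/2|11⟩

H⊗2 gives amp(|y⟩) = (1/2) Σ_x (−1)^(x·y) amp(|x⟩), where x·y is the number of positions in which both x and y have a 1.
|00⟩: (1)/2 = 1/2
|01⟩: (1)/2 = 1/2
|10⟩: (1)/2 = 1/2
|11⟩: (1)/2 = 1/2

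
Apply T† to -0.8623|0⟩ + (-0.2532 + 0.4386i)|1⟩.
-0.8623|0⟩ + (0.1311 + 0.4892i)|1⟩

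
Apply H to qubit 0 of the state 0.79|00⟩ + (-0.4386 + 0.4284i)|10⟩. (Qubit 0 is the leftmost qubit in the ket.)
(0.2485 + 0.3029i)|00⟩ + (0.8688 - 0.3029i)|10⟩

H on qubit 0 mixes each pair of kets that differ only in qubit 0: amplitudes (a, b) of (|…0…⟩, |…1…⟩) become ((a + b)/√2, (a − b)/√2). Kets absent from the input have amplitude 0.
(|00⟩, |10⟩): (a, b) = (0.79, (-0.4386 + 0.4284i)) → ((0.2485 + 0.3029i), (0.8688 - 0.3029i))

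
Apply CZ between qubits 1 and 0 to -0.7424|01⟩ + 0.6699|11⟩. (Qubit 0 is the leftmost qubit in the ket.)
-0.7424|01⟩ - 0.6699|11⟩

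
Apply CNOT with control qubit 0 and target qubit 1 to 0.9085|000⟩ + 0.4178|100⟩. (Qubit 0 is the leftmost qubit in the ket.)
0.9085|000⟩ + 0.4178|110⟩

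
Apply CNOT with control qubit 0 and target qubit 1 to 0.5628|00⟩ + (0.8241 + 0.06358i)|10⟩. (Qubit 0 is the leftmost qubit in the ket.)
0.5628|00⟩ + (0.8241 + 0.06358i)|11⟩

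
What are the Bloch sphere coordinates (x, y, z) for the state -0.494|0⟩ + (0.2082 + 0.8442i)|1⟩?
(-0.2057, -0.8341, -0.512)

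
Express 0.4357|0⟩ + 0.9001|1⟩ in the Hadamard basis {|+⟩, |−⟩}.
0.9446|+⟩ - 0.3284|−⟩

With |ψ⟩ = α|0⟩ + β|1⟩, the Hadamard-basis coefficients are ⟨+|ψ⟩ = (α + β)/√2 and ⟨−|ψ⟩ = (α − β)/√2.
Here α = 0.4357, β = 0.9001: (α + β)/√2 = 0.9446, (α − β)/√2 = -0.3284.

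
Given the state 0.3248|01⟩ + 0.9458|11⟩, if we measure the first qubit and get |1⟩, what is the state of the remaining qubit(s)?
|1⟩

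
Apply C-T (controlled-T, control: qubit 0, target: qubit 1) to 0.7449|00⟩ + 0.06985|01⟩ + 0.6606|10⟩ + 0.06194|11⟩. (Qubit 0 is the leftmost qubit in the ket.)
0.7449|00⟩ + 0.06985|01⟩ + 0.6606|10⟩ + (0.0438 + 0.0438i)|11⟩

C-T leaves the control-|0⟩ kets |00⟩, |01⟩ unchanged and applies T to qubit 1 on the control-|1⟩ pair (|10⟩, |11⟩).
T = [[1, 0], [0, (1/√2 + (1/√2)i)]].
With a = amp(|10⟩) = 0.6606 and b = amp(|11⟩) = 0.06194:
new amp(|10⟩) = (1)·a = 0.6606
new amp(|11⟩) = (1/√2 + (1/√2)i)·b = (0.0438 + 0.0438i)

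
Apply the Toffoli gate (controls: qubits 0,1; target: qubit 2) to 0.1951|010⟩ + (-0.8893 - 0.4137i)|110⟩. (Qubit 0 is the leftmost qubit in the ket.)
0.1951|010⟩ + (-0.8893 - 0.4137i)|111⟩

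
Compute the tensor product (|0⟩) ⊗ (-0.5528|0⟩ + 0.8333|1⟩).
-0.5528|00⟩ + 0.8333|01⟩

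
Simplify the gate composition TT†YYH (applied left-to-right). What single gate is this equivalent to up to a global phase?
H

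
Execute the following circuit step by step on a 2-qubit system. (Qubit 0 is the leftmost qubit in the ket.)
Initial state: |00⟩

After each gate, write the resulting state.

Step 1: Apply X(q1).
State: |01⟩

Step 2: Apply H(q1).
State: 1/√2|00⟩ - 1/√2|01⟩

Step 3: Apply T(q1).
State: 1/√2|00⟩ + (-1/2 - (1/2)i)|01⟩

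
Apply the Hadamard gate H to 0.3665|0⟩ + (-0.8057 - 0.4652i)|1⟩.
(-0.3106 - 0.3289i)|0⟩ + (0.8289 + 0.3289i)|1⟩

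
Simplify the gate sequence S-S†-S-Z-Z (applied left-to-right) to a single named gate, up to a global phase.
S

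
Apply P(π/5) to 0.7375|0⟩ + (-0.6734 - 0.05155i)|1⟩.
0.7375|0⟩ + (-0.5145 - 0.4375i)|1⟩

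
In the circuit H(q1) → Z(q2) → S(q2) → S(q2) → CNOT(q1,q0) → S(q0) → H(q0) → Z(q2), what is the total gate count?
8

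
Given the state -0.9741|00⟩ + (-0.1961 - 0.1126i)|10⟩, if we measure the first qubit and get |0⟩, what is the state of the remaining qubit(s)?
-|0⟩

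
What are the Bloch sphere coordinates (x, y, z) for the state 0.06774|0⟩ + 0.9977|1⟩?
(0.1352, 0, -0.9908)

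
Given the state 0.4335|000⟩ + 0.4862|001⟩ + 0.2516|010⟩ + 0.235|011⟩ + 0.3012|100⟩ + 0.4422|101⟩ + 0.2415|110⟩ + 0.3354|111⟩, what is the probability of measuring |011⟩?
0.05523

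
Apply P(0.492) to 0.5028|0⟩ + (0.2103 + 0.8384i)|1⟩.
0.5028|0⟩ + (-0.2107 + 0.8383i)|1⟩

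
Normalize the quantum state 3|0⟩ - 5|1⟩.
0.5145|0⟩ - 0.8575|1⟩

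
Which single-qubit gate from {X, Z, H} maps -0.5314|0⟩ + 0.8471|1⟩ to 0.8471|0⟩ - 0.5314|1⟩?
X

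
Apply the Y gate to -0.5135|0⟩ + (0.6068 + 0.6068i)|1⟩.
(0.6068 - 0.6068i)|0⟩ - 0.5135i|1⟩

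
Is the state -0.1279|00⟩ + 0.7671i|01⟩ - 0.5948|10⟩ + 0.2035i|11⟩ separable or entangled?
Entangled

Writing the state as a|00⟩ + b|01⟩ + c|10⟩ + d|11⟩, it is a product state iff ad − bc = 0.
Here (a, b, c, d) = (-0.1279, 0.7671i, -0.5948, 0.2035i): ad − bc = (-0.1279)(0.2035i) − (0.7671i)(-0.5948) = 0.4302i ≠ 0, so the state is entangled.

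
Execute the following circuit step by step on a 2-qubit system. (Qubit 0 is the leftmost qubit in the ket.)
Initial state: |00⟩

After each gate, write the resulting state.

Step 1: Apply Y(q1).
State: i|01⟩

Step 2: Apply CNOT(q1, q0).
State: i|11⟩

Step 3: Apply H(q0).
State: (1/√2)i|01⟩ - (1/√2)i|11⟩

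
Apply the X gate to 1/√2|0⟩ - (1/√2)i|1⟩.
-(1/√2)i|0⟩ + 1/√2|1⟩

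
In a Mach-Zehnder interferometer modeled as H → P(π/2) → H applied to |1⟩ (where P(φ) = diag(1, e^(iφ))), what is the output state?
(1/2 - (1/2)i)|0⟩ + (1/2 + (1/2)i)|1⟩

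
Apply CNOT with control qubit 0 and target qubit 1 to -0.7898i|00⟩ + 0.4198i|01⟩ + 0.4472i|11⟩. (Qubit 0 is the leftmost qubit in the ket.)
-0.7898i|00⟩ + 0.4198i|01⟩ + 0.4472i|10⟩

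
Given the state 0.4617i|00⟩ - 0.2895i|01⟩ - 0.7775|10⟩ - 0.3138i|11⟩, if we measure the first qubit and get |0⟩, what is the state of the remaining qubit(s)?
0.8472i|0⟩ - 0.5312i|1⟩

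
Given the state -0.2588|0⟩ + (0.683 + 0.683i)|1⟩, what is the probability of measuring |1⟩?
0.933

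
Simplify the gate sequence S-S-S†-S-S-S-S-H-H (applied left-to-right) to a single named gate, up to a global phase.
S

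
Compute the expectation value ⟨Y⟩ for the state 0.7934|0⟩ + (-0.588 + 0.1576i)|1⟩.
0.2501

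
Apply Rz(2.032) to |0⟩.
(0.5268 - 0.85i)|0⟩

Rz(2.032) = [[e^(−iθ/2), 0], [0, e^(iθ/2)]] with e^(±iθ/2) = cos(θ/2) ± i·sin(θ/2); θ = 2.032, cos(θ/2) ≈ 0.52677, sin(θ/2) ≈ 0.850008.
With a = amp(|0⟩) = 1 and b = amp(|1⟩) = 0:
new amp(|0⟩) = (0.52677 - 0.850008i)·a = (0.5268 - 0.85i)
new amp(|1⟩) = (0.52677 + 0.850008i)·b = 0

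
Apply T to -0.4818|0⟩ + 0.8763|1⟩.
-0.4818|0⟩ + (0.6196 + 0.6196i)|1⟩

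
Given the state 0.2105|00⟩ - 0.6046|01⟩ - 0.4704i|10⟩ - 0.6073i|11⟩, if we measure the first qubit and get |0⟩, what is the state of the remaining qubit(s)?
0.3288|0⟩ - 0.9444|1⟩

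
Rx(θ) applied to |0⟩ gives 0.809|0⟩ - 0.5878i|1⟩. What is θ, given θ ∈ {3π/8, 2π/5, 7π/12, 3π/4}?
2π/5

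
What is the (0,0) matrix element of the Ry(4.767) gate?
-0.7261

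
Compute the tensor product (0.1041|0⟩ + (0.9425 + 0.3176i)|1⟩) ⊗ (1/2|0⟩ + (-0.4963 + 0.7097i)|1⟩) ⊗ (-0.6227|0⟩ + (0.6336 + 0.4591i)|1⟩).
-0.03241|000⟩ + (0.03298 + 0.0239i)|001⟩ + (0.03217 - 0.046i)|010⟩ + (-0.06665 + 0.02309i)|011⟩ + (-0.2934 - 0.09888i)|100⟩ + (0.2257 + 0.317i)|101⟩ + (0.4316 - 0.3184i)|110⟩ + (-0.6739 + 0.005708i)|111⟩

amp(|b₁b₂…⟩) = product of the factor amplitudes for bits b₁, b₂, …; only kets whose every factor amplitude is nonzero survive.
|000⟩: (0.1041)(1/2)(-0.6227) = -0.03241
|001⟩: (0.1041)(1/2)(0.6336 + 0.4591i) = (0.03298 + 0.0239i)
|010⟩: (0.1041)(-0.4963 + 0.7097i)(-0.6227) = (0.03217 - 0.046i)
|011⟩: (0.1041)(-0.4963 + 0.7097i)(0.6336 + 0.4591i) = (-0.06665 + 0.02309i)
|100⟩: (0.9425 + 0.3176i)(1/2)(-0.6227) = (-0.2934 - 0.09888i)
|101⟩: (0.9425 + 0.3176i)(1/2)(0.6336 + 0.4591i) = (0.2257 + 0.317i)
|110⟩: (0.9425 + 0.3176i)(-0.4963 + 0.7097i)(-0.6227) = (0.4316 - 0.3184i)
|111⟩: (0.9425 + 0.3176i)(-0.4963 + 0.7097i)(0.6336 + 0.4591i) = (-0.6739 + 0.005708i)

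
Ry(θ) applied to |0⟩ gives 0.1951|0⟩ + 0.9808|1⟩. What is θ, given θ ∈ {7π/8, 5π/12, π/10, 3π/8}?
7π/8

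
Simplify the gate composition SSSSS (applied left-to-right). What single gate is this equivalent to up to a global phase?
S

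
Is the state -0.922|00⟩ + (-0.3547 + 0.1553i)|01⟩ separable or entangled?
Separable

Writing the state as a|00⟩ + b|01⟩ + c|10⟩ + d|11⟩, it is a product state iff ad − bc = 0.
Here (a, b, c, d) = (-0.922, (-0.3547 + 0.1553i), 0, 0): ad − bc = (-0.922)(0) − (-0.3547 + 0.1553i)(0) = 0, so the state is separable.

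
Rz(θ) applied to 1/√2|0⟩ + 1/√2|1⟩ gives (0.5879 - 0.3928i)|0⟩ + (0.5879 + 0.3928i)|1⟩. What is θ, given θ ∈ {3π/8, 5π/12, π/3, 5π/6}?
3π/8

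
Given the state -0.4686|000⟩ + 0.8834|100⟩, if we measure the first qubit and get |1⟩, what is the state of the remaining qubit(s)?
|00⟩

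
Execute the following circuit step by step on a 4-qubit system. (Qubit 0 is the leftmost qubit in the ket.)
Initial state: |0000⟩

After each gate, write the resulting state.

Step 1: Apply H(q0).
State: 1/√2|0000⟩ + 1/√2|1000⟩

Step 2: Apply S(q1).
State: 1/√2|0000⟩ + 1/√2|1000⟩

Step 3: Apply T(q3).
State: 1/√2|0000⟩ + 1/√2|1000⟩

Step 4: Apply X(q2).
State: 1/√2|0010⟩ + 1/√2|1010⟩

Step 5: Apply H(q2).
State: 1/2|0000⟩ - 1/2|0010⟩ + 1/2|1000⟩ - 1/2|1010⟩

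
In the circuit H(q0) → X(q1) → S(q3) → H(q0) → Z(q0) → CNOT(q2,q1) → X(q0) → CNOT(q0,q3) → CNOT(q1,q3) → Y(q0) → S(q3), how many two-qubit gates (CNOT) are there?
3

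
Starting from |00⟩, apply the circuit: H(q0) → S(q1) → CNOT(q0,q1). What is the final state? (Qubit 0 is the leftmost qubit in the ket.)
1/√2|00⟩ + 1/√2|11⟩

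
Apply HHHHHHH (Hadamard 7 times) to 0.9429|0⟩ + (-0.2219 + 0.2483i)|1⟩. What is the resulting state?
(0.5098 + 0.1756i)|0⟩ + (0.8236 - 0.1756i)|1⟩

H² = I, so H^7 = H: a single Hadamard. With (a, b) = (0.9429, (-0.2219 + 0.2483i)), H gives ((a + b)/√2, (a − b)/√2) = ((0.5098 + 0.1756i), (0.8236 - 0.1756i)).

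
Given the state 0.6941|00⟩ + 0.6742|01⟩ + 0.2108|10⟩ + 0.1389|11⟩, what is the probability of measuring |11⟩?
0.01929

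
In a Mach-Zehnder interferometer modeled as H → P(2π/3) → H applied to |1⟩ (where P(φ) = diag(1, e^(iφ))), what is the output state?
(0.75 - 0.433i)|0⟩ + (0.25 + 0.433i)|1⟩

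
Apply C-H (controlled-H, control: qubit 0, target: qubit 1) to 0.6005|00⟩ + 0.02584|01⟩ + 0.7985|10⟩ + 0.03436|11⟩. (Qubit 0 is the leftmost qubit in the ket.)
0.6005|00⟩ + 0.02584|01⟩ + 0.5889|10⟩ + 0.5403|11⟩

C-H leaves the control-|0⟩ kets |00⟩, |01⟩ unchanged and applies H to qubit 1 on the control-|1⟩ pair (|10⟩, |11⟩).
H = [[1/√2, 1/√2], [1/√2, -1/√2]].
With a = amp(|10⟩) = 0.7985 and b = amp(|11⟩) = 0.03436:
new amp(|10⟩) = (1/√2)·a + (1/√2)·b = 0.5889
new amp(|11⟩) = (1/√2)·a + (-1/√2)·b = 0.5403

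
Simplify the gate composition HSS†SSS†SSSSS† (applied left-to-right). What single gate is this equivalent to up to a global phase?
H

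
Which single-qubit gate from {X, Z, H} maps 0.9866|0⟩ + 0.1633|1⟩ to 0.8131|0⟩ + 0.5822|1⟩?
H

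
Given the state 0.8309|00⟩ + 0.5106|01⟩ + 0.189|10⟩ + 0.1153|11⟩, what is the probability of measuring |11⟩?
0.01329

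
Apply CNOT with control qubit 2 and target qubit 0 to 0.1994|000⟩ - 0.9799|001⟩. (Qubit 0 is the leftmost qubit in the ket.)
0.1994|000⟩ - 0.9799|101⟩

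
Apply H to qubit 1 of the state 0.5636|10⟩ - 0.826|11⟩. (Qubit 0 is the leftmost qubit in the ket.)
-0.1855|10⟩ + 0.9826|11⟩

H on qubit 1 mixes each pair of kets that differ only in qubit 1: amplitudes (a, b) of (|…0…⟩, |…1…⟩) become ((a + b)/√2, (a − b)/√2). Kets absent from the input have amplitude 0.
(|10⟩, |11⟩): (a, b) = (0.5636, -0.826) → (-0.1855, 0.9826)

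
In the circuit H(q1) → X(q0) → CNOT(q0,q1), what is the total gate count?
3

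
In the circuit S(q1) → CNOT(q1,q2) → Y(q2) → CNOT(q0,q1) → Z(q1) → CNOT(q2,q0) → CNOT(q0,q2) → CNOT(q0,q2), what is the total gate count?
8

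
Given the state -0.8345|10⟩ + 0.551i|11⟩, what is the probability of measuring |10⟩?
0.6964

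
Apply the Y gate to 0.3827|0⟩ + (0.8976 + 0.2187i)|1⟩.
(0.2187 - 0.8976i)|0⟩ + 0.3827i|1⟩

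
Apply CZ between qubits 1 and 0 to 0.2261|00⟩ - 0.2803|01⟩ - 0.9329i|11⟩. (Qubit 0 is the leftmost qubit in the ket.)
0.2261|00⟩ - 0.2803|01⟩ + 0.9329i|11⟩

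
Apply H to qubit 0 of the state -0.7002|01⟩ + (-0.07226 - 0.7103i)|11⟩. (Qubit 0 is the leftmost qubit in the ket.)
(-0.5462 - 0.5023i)|01⟩ + (-0.444 + 0.5023i)|11⟩

H on qubit 0 mixes each pair of kets that differ only in qubit 0: amplitudes (a, b) of (|…0…⟩, |…1…⟩) become ((a + b)/√2, (a − b)/√2). Kets absent from the input have amplitude 0.
(|01⟩, |11⟩): (a, b) = (-0.7002, (-0.07226 - 0.7103i)) → ((-0.5462 - 0.5023i), (-0.444 + 0.5023i))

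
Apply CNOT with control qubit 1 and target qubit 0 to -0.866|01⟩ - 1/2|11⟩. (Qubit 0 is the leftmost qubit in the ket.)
-1/2|01⟩ - 0.866|11⟩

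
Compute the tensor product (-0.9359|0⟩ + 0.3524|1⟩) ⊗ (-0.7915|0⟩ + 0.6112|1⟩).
0.7408|00⟩ - 0.572|01⟩ - 0.2789|10⟩ + 0.2154|11⟩

amp(|b₁b₂…⟩) = product of the factor amplitudes for bits b₁, b₂, …; only kets whose every factor amplitude is nonzero survive.
|00⟩: (-0.9359)(-0.7915) = 0.7408
|01⟩: (-0.9359)(0.6112) = -0.572
|10⟩: (0.3524)(-0.7915) = -0.2789
|11⟩: (0.3524)(0.6112) = 0.2154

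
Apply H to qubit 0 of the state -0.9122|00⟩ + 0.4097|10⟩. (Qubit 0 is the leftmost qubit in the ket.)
-0.3553|00⟩ - 0.9347|10⟩

H on qubit 0 mixes each pair of kets that differ only in qubit 0: amplitudes (a, b) of (|…0…⟩, |…1…⟩) become ((a + b)/√2, (a − b)/√2). Kets absent from the input have amplitude 0.
(|00⟩, |10⟩): (a, b) = (-0.9122, 0.4097) → (-0.3553, -0.9347)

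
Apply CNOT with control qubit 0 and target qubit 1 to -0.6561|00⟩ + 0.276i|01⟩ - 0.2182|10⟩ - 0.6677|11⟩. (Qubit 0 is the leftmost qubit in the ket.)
-0.6561|00⟩ + 0.276i|01⟩ - 0.6677|10⟩ - 0.2182|11⟩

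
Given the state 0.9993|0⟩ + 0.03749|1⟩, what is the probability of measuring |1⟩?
0.001406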